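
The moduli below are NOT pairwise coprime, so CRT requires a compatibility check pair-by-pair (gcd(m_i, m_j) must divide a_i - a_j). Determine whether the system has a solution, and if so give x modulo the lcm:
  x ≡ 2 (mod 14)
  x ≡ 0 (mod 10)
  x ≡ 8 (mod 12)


Moduli 14, 10, 12 are not pairwise coprime, so CRT works modulo lcm(m_i) when all pairwise compatibility conditions hold.
Pairwise compatibility: gcd(m_i, m_j) must divide a_i - a_j for every pair.
Merge one congruence at a time:
  Start: x ≡ 2 (mod 14).
  Combine with x ≡ 0 (mod 10): gcd(14, 10) = 2; 0 - 2 = -2, which IS divisible by 2, so compatible.
    Write x = 2 + 14·t and substitute into x ≡ 0 (mod 10): 14·t ≡ 0 − 2 = -2 (mod 10).
    Divide the congruence (and modulus) by g = 2: 7·t ≡ -1 (mod 5).
    Reduce coefficients mod 5: 2·t ≡ 4 (mod 5).
    The inverse of 2 mod 5 is 3 (since 2·3 = 6 = 1·5 + 1), so t ≡ 3·4 = 12 ≡ 2 (mod 5).
    Then x = 2 + 14·2 = 30, valid modulo lcm(14, 10) = 70: x ≡ 30 (mod 70).
  Combine with x ≡ 8 (mod 12): gcd(70, 12) = 2; 8 - 30 = -22, which IS divisible by 2, so compatible.
    Write x = 30 + 70·t and substitute into x ≡ 8 (mod 12): 70·t ≡ 8 − 30 = -22 (mod 12).
    Divide the congruence (and modulus) by g = 2: 35·t ≡ -11 (mod 6).
    Reduce coefficients mod 6: 5·t ≡ 1 (mod 6).
    The inverse of 5 mod 6 is 5 (since 5·5 = 25 = 4·6 + 1), so t ≡ 5·1 = 5 ≡ 5 (mod 6).
    Then x = 30 + 70·5 = 380, valid modulo lcm(70, 12) = 420: x ≡ 380 (mod 420).
Verify: 380 mod 14 = 2, 380 mod 10 = 0, 380 mod 12 = 8.

x ≡ 380 (mod 420).


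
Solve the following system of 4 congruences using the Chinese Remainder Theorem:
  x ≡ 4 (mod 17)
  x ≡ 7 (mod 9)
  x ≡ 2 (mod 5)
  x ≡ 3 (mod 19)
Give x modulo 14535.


Product of moduli M = 17 · 9 · 5 · 19 = 14535.
Merge one congruence at a time:
  Start: x ≡ 4 (mod 17).
  Combine with x ≡ 7 (mod 9); new modulus lcm = 153.
    Write x = 4 + 17·t and substitute into x ≡ 7 (mod 9): 17·t ≡ 7 − 4 = 3 (mod 9).
    Reduce coefficients mod 9: 8·t ≡ 3 (mod 9).
    The inverse of 8 mod 9 is 8 (since 8·8 = 64 = 7·9 + 1), so t ≡ 8·3 = 24 ≡ 6 (mod 9).
    Then x = 4 + 17·6 = 106, valid modulo lcm(17, 9) = 153: x ≡ 106 (mod 153).
  Combine with x ≡ 2 (mod 5); new modulus lcm = 765.
    Write x = 106 + 153·t and substitute into x ≡ 2 (mod 5): 153·t ≡ 2 − 106 = -104 (mod 5).
    Reduce coefficients mod 5: 3·t ≡ 1 (mod 5).
    The inverse of 3 mod 5 is 2 (since 3·2 = 6 = 1·5 + 1), so t ≡ 2·1 = 2 ≡ 2 (mod 5).
    Then x = 106 + 153·2 = 412, valid modulo lcm(153, 5) = 765: x ≡ 412 (mod 765).
  Combine with x ≡ 3 (mod 19); new modulus lcm = 14535.
    Write x = 412 + 765·t and substitute into x ≡ 3 (mod 19): 765·t ≡ 3 − 412 = -409 (mod 19).
    Reduce coefficients mod 19: 5·t ≡ 9 (mod 19).
    The inverse of 5 mod 19 is 4 (since 5·4 = 20 = 1·19 + 1), so t ≡ 4·9 = 36 ≡ 17 (mod 19).
    Then x = 412 + 765·17 = 13417, valid modulo lcm(765, 19) = 14535: x ≡ 13417 (mod 14535).
Verify against each original: 13417 mod 17 = 4, 13417 mod 9 = 7, 13417 mod 5 = 2, 13417 mod 19 = 3.

x ≡ 13417 (mod 14535).


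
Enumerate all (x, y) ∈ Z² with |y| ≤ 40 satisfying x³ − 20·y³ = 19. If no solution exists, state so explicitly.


The equation is x³ - 20y³ = 19. For fixed y, x³ = 20·y³ + 19, so a solution requires the RHS to be a perfect cube.
Strategy: iterate y from -40 to 40, compute RHS = 20·y³ + 19, and check whether it is a (positive or negative) perfect cube.
Check small values of y:
  y = 0: RHS = 19 is not a perfect cube.
  y = 1: RHS = 39 is not a perfect cube.
  y = -1: RHS = -1 = (-1)³ ⇒ x = -1 works.
  y = 2: RHS = 179 is not a perfect cube.
  y = -2: RHS = -141 is not a perfect cube.
  y = 3: RHS = 559 is not a perfect cube.
  y = -3: RHS = -521 is not a perfect cube.
Continuing the search up to |y| = 40 finds no further solutions beyond those listed.
Collected solutions: (-1, -1).

Solutions (with |y| ≤ 40): (-1, -1).


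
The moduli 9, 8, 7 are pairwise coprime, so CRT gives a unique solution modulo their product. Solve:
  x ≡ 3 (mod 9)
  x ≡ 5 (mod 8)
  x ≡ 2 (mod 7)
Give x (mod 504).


Moduli 9, 8, 7 are pairwise coprime; by CRT there is a unique solution modulo M = 9 · 8 · 7 = 504.
Solve pairwise, accumulating the modulus:
  Start with x ≡ 3 (mod 9).
  Combine with x ≡ 5 (mod 8): since gcd(9, 8) = 1, we get a unique residue mod 72.
    Write x = 3 + 9·t and substitute into x ≡ 5 (mod 8): 9·t ≡ 5 − 3 = 2 (mod 8).
    Reduce coefficients mod 8: 1·t ≡ 2 (mod 8).
    So t ≡ 2 (mod 8).
    Then x = 3 + 9·2 = 21, valid modulo lcm(9, 8) = 72: x ≡ 21 (mod 72).
  Combine with x ≡ 2 (mod 7): since gcd(72, 7) = 1, we get a unique residue mod 504.
    Write x = 21 + 72·t and substitute into x ≡ 2 (mod 7): 72·t ≡ 2 − 21 = -19 (mod 7).
    Reduce coefficients mod 7: 2·t ≡ 2 (mod 7).
    The inverse of 2 mod 7 is 4 (since 2·4 = 8 = 1·7 + 1), so t ≡ 4·2 = 8 ≡ 1 (mod 7).
    Then x = 21 + 72·1 = 93, valid modulo lcm(72, 7) = 504: x ≡ 93 (mod 504).
Verify: 93 mod 9 = 3 ✓, 93 mod 8 = 5 ✓, 93 mod 7 = 2 ✓.

x ≡ 93 (mod 504).


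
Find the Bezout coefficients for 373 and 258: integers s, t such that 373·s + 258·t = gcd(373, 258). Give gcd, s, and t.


Euclidean algorithm on (373, 258) — divide until remainder is 0:
  373 = 1 · 258 + 115
  258 = 2 · 115 + 28
  115 = 4 · 28 + 3
  28 = 9 · 3 + 1
  3 = 3 · 1 + 0
gcd(373, 258) = 1.
Track Bezout coefficients alongside the remainders: start with r₀ = 373 = a·1 + b·0 (s = 1, t = 0) and r₁ = 258 = a·0 + b·1 (s = 0, t = 1); each new remainder r_{k+1} = r_{k-1} − q_k·r_k inherits s_{k+1} = s_{k-1} − q_k·s_k, t_{k+1} = t_{k-1} − q_k·t_k, so r_k = a·s_k + b·t_k at every step:
  q = 1: r = 115, s = 1 − 1·0 = 1, t = 0 − 1·1 = -1  (check: 373·1 + 258·(-1) = 115)
  q = 2: r = 28, s = 0 − 2·1 = -2, t = 1 − 2·(-1) = 3  (check: 373·(-2) + 258·3 = 28)
  q = 4: r = 3, s = 1 − 4·(-2) = 9, t = -1 − 4·3 = -13  (check: 373·9 + 258·(-13) = 3)
  q = 9: r = 1, s = -2 − 9·9 = -83, t = 3 − 9·(-13) = 120  (check: 373·(-83) + 258·120 = 1)
The row with r = 1 (the gcd) gives the Bezout coefficients s = -83, t = 120.
Result: 373 · (-83) + 258 · (120) = 1.

gcd(373, 258) = 1; s = -83, t = 120 (check: 373·(-83) + 258·120 = 1).


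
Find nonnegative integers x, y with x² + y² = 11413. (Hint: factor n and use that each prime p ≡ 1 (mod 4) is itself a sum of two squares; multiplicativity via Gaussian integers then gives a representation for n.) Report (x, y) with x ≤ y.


Step 1: Factor n = 11413 = 101 · 113.
Step 2: Check the mod-4 condition on each prime factor: 101 ≡ 1 (mod 4), exponent 1; 113 ≡ 1 (mod 4), exponent 1.
All primes ≡ 3 (mod 4) appear to even exponent (or don't appear), so by the two-squares theorem n IS expressible as a sum of two squares.
Step 3: Build a representation. Here n = 101 · 113 is a product of primes ≡ 1 (mod 4). Each prime p ≡ 1 (mod 4) is itself a sum of two squares; find a² by testing p − a² for a perfect square:
  101: 101 − 1² = 100 = 10² ⇒ 101 = 1² + 10².
  113: 113 − 1² = 112, 113 − 2² = 109, 113 − 3² = 104, 113 − 4² = 97, 113 − 5² = 88, 113 − 6² = 77, 113 − 7² = 64 = 8² ⇒ 113 = 7² + 8².
  Combine using the Brahmagupta–Fibonacci identity (a² + b²)(c² + d²) = (ac − bd)² + (ad + bc)² = (ac + bd)² + (ad − bc)²:
  101 · 113 = 11413: from (1² + 10²)(7² + 8²), take (1·7 − 10·8, 1·8 + 10·7) = (7 − 80, 8 + 70) = (-73, 78); dropping signs (only squares matter) gives (73, 78); check 73² + 78² = 5329 + 6084 = 11413 ✓.
Step 4: Order so x ≤ y and verify: 73² + 78² = 5329 + 6084 = 11413 = n. ✓

n = 11413 = 73² + 78² (one valid representation with x ≤ y).


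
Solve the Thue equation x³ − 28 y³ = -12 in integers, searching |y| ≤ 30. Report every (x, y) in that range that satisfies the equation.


The equation is x³ - 28y³ = -12. For fixed y, x³ = 28·y³ − 12, so a solution requires the RHS to be a perfect cube.
Strategy: iterate y from -30 to 30, compute RHS = 28·y³ − 12, and check whether it is a (positive or negative) perfect cube.
Check small values of y:
  y = 0: RHS = -12 is not a perfect cube.
  y = 1: RHS = 16 is not a perfect cube.
  y = -1: RHS = -40 is not a perfect cube.
  y = 2: RHS = 212 is not a perfect cube.
  y = -2: RHS = -236 is not a perfect cube.
  y = 3: RHS = 744 is not a perfect cube.
  y = -3: RHS = -768 is not a perfect cube.
Continuing the search up to |y| = 30 finds no solutions either.
No (x, y) in the scanned range satisfies the equation.

No integer solutions with |y| ≤ 30.


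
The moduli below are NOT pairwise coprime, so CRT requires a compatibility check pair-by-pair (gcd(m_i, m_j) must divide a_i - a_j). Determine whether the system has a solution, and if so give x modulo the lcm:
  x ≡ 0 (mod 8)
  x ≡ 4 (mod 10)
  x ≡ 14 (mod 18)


Moduli 8, 10, 18 are not pairwise coprime, so CRT works modulo lcm(m_i) when all pairwise compatibility conditions hold.
Pairwise compatibility: gcd(m_i, m_j) must divide a_i - a_j for every pair.
Merge one congruence at a time:
  Start: x ≡ 0 (mod 8).
  Combine with x ≡ 4 (mod 10): gcd(8, 10) = 2; 4 - 0 = 4, which IS divisible by 2, so compatible.
    Write x = 0 + 8·t and substitute into x ≡ 4 (mod 10): 8·t ≡ 4 − 0 = 4 (mod 10).
    Divide the congruence (and modulus) by g = 2: 4·t ≡ 2 (mod 5).
    The inverse of 4 mod 5 is 4 (since 4·4 = 16 = 3·5 + 1), so t ≡ 4·2 = 8 ≡ 3 (mod 5).
    Then x = 0 + 8·3 = 24, valid modulo lcm(8, 10) = 40: x ≡ 24 (mod 40).
  Combine with x ≡ 14 (mod 18): gcd(40, 18) = 2; 14 - 24 = -10, which IS divisible by 2, so compatible.
    Write x = 24 + 40·t and substitute into x ≡ 14 (mod 18): 40·t ≡ 14 − 24 = -10 (mod 18).
    Divide the congruence (and modulus) by g = 2: 20·t ≡ -5 (mod 9).
    Reduce coefficients mod 9: 2·t ≡ 4 (mod 9).
    The inverse of 2 mod 9 is 5 (since 2·5 = 10 = 1·9 + 1), so t ≡ 5·4 = 20 ≡ 2 (mod 9).
    Then x = 24 + 40·2 = 104, valid modulo lcm(40, 18) = 360: x ≡ 104 (mod 360).
Verify: 104 mod 8 = 0, 104 mod 10 = 4, 104 mod 18 = 14.

x ≡ 104 (mod 360).


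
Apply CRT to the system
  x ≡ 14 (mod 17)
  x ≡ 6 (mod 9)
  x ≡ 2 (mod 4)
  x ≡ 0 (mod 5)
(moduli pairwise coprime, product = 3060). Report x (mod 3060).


Product of moduli M = 17 · 9 · 4 · 5 = 3060.
Merge one congruence at a time:
  Start: x ≡ 14 (mod 17).
  Combine with x ≡ 6 (mod 9); new modulus lcm = 153.
    Write x = 14 + 17·t and substitute into x ≡ 6 (mod 9): 17·t ≡ 6 − 14 = -8 (mod 9).
    Reduce coefficients mod 9: 8·t ≡ 1 (mod 9).
    The inverse of 8 mod 9 is 8 (since 8·8 = 64 = 7·9 + 1), so t ≡ 8·1 = 8 ≡ 8 (mod 9).
    Then x = 14 + 17·8 = 150, valid modulo lcm(17, 9) = 153: x ≡ 150 (mod 153).
  Combine with x ≡ 2 (mod 4); new modulus lcm = 612.
    Write x = 150 + 153·t and substitute into x ≡ 2 (mod 4): 153·t ≡ 2 − 150 = -148 (mod 4).
    Reduce coefficients mod 4: 1·t ≡ 0 (mod 4).
    So t ≡ 0 (mod 4).
    Then x = 150 + 153·0 = 150, valid modulo lcm(153, 4) = 612: x ≡ 150 (mod 612).
  Combine with x ≡ 0 (mod 5); new modulus lcm = 3060.
    Write x = 150 + 612·t and substitute into x ≡ 0 (mod 5): 612·t ≡ 0 − 150 = -150 (mod 5).
    Reduce coefficients mod 5: 2·t ≡ 0 (mod 5).
    The inverse of 2 mod 5 is 3 (since 2·3 = 6 = 1·5 + 1), so t ≡ 3·0 = 0 ≡ 0 (mod 5).
    Then x = 150 + 612·0 = 150, valid modulo lcm(612, 5) = 3060: x ≡ 150 (mod 3060).
Verify against each original: 150 mod 17 = 14, 150 mod 9 = 6, 150 mod 4 = 2, 150 mod 5 = 0.

x ≡ 150 (mod 3060).


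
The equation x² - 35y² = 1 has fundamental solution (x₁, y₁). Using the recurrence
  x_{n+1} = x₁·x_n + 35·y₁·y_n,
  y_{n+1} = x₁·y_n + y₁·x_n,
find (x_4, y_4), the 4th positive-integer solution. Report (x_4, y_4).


Step 1: Find the fundamental solution (x₁, y₁) of x² - 35y² = 1.
  Expand √35 as a continued fraction. a₀ = ⌊√35⌋ = 5; iterate m_{k+1} = d_k·a_k − m_k, d_{k+1} = (35 − m_{k+1}²)/d_k, a_{k+1} = ⌊(a₀ + m_{k+1})/d_{k+1}⌋ (starting m₀ = 0, d₀ = 1), with convergents p_k = a_k·p_{k-1} + p_{k-2}, q_k = a_k·q_{k-1} + q_{k-2} (p₋₁ = 1, q₋₁ = 0):
  k = 0: a₀ = 5; p₀/q₀ = 5/1; p₀² − 35·q₀² = 25 − 35 = -10.
  k = 1: m = 5, d = 10, a = ⌊(5 + 5)/10⌋ = 1; p/q = (1·5 + 1)/(1·1 + 0) = 6/1; p² − 35·q² = 36 − 35 = 1.
  The first convergent with p² − 35·q² = 1 gives the fundamental solution (x₁, y₁) = (6, 1).
Step 2: Apply the recurrence (x_{n+1}, y_{n+1}) = (x₁x_n + 35y₁y_n, x₁y_n + y₁x_n) repeatedly.
  From (x_1, y_1) = (6, 1): x_2 = 6·6 + 35·1·1 = 71; y_2 = 6·1 + 1·6 = 12.
  From (x_2, y_2) = (71, 12): x_3 = 6·71 + 35·1·12 = 846; y_3 = 6·12 + 1·71 = 143.
  From (x_3, y_3) = (846, 143): x_4 = 6·846 + 35·1·143 = 10081; y_4 = 6·143 + 1·846 = 1704.
Step 3: Verify x_4² - 35·y_4² = 101626561 - 101626560 = 1 (should be 1). ✓

(x_1, y_1) = (6, 1); (x_4, y_4) = (10081, 1704).


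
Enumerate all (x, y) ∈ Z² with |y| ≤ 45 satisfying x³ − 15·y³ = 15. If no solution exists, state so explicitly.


The equation is x³ - 15y³ = 15. For fixed y, x³ = 15·y³ + 15, so a solution requires the RHS to be a perfect cube.
Strategy: iterate y from -45 to 45, compute RHS = 15·y³ + 15, and check whether it is a (positive or negative) perfect cube.
Check small values of y:
  y = 0: RHS = 15 is not a perfect cube.
  y = 1: RHS = 30 is not a perfect cube.
  y = -1: RHS = 0 = (0)³ ⇒ x = 0 works.
  y = 2: RHS = 135 is not a perfect cube.
  y = -2: RHS = -105 is not a perfect cube.
  y = 3: RHS = 420 is not a perfect cube.
  y = -3: RHS = -390 is not a perfect cube.
Continuing the search up to |y| = 45 finds no further solutions beyond those listed.
Collected solutions: (0, -1).

Solutions (with |y| ≤ 45): (0, -1).


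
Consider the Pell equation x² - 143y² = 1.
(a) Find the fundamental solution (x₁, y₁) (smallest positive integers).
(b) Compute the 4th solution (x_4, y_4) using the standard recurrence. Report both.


Step 1: Find the fundamental solution (x₁, y₁) of x² - 143y² = 1.
  Expand √143 as a continued fraction. a₀ = ⌊√143⌋ = 11; iterate m_{k+1} = d_k·a_k − m_k, d_{k+1} = (143 − m_{k+1}²)/d_k, a_{k+1} = ⌊(a₀ + m_{k+1})/d_{k+1}⌋ (starting m₀ = 0, d₀ = 1), with convergents p_k = a_k·p_{k-1} + p_{k-2}, q_k = a_k·q_{k-1} + q_{k-2} (p₋₁ = 1, q₋₁ = 0):
  k = 0: a₀ = 11; p₀/q₀ = 11/1; p₀² − 143·q₀² = 121 − 143 = -22.
  k = 1: m = 11, d = 22, a = ⌊(11 + 11)/22⌋ = 1; p/q = (1·11 + 1)/(1·1 + 0) = 12/1; p² − 143·q² = 144 − 143 = 1.
  The first convergent with p² − 143·q² = 1 gives the fundamental solution (x₁, y₁) = (12, 1).
Step 2: Apply the recurrence (x_{n+1}, y_{n+1}) = (x₁x_n + 143y₁y_n, x₁y_n + y₁x_n) repeatedly.
  From (x_1, y_1) = (12, 1): x_2 = 12·12 + 143·1·1 = 287; y_2 = 12·1 + 1·12 = 24.
  From (x_2, y_2) = (287, 24): x_3 = 12·287 + 143·1·24 = 6876; y_3 = 12·24 + 1·287 = 575.
  From (x_3, y_3) = (6876, 575): x_4 = 12·6876 + 143·1·575 = 164737; y_4 = 12·575 + 1·6876 = 13776.
Step 3: Verify x_4² - 143·y_4² = 27138279169 - 27138279168 = 1 (should be 1). ✓

(x_1, y_1) = (12, 1); (x_4, y_4) = (164737, 13776).


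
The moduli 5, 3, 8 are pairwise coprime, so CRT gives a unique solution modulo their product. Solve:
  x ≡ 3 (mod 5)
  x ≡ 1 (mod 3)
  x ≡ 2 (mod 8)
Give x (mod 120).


Moduli 5, 3, 8 are pairwise coprime; by CRT there is a unique solution modulo M = 5 · 3 · 8 = 120.
Solve pairwise, accumulating the modulus:
  Start with x ≡ 3 (mod 5).
  Combine with x ≡ 1 (mod 3): since gcd(5, 3) = 1, we get a unique residue mod 15.
    Write x = 3 + 5·t and substitute into x ≡ 1 (mod 3): 5·t ≡ 1 − 3 = -2 (mod 3).
    Reduce coefficients mod 3: 2·t ≡ 1 (mod 3).
    The inverse of 2 mod 3 is 2 (since 2·2 = 4 = 1·3 + 1), so t ≡ 2·1 = 2 ≡ 2 (mod 3).
    Then x = 3 + 5·2 = 13, valid modulo lcm(5, 3) = 15: x ≡ 13 (mod 15).
  Combine with x ≡ 2 (mod 8): since gcd(15, 8) = 1, we get a unique residue mod 120.
    Write x = 13 + 15·t and substitute into x ≡ 2 (mod 8): 15·t ≡ 2 − 13 = -11 (mod 8).
    Reduce coefficients mod 8: 7·t ≡ 5 (mod 8).
    The inverse of 7 mod 8 is 7 (since 7·7 = 49 = 6·8 + 1), so t ≡ 7·5 = 35 ≡ 3 (mod 8).
    Then x = 13 + 15·3 = 58, valid modulo lcm(15, 8) = 120: x ≡ 58 (mod 120).
Verify: 58 mod 5 = 3 ✓, 58 mod 3 = 1 ✓, 58 mod 8 = 2 ✓.

x ≡ 58 (mod 120).


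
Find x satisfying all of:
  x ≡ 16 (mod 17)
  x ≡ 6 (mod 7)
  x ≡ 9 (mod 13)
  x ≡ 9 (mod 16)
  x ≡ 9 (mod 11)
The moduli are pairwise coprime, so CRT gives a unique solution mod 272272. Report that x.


Product of moduli M = 17 · 7 · 13 · 16 · 11 = 272272.
Merge one congruence at a time:
  Start: x ≡ 16 (mod 17).
  Combine with x ≡ 6 (mod 7); new modulus lcm = 119.
    Write x = 16 + 17·t and substitute into x ≡ 6 (mod 7): 17·t ≡ 6 − 16 = -10 (mod 7).
    Reduce coefficients mod 7: 3·t ≡ 4 (mod 7).
    The inverse of 3 mod 7 is 5 (since 3·5 = 15 = 2·7 + 1), so t ≡ 5·4 = 20 ≡ 6 (mod 7).
    Then x = 16 + 17·6 = 118, valid modulo lcm(17, 7) = 119: x ≡ 118 (mod 119).
  Combine with x ≡ 9 (mod 13); new modulus lcm = 1547.
    Write x = 118 + 119·t and substitute into x ≡ 9 (mod 13): 119·t ≡ 9 − 118 = -109 (mod 13).
    Reduce coefficients mod 13: 2·t ≡ 8 (mod 13).
    The inverse of 2 mod 13 is 7 (since 2·7 = 14 = 1·13 + 1), so t ≡ 7·8 = 56 ≡ 4 (mod 13).
    Then x = 118 + 119·4 = 594, valid modulo lcm(119, 13) = 1547: x ≡ 594 (mod 1547).
  Combine with x ≡ 9 (mod 16); new modulus lcm = 24752.
    Write x = 594 + 1547·t and substitute into x ≡ 9 (mod 16): 1547·t ≡ 9 − 594 = -585 (mod 16).
    Reduce coefficients mod 16: 11·t ≡ 7 (mod 16).
    The inverse of 11 mod 16 is 3 (since 11·3 = 33 = 2·16 + 1), so t ≡ 3·7 = 21 ≡ 5 (mod 16).
    Then x = 594 + 1547·5 = 8329, valid modulo lcm(1547, 16) = 24752: x ≡ 8329 (mod 24752).
  Combine with x ≡ 9 (mod 11); new modulus lcm = 272272.
    Write x = 8329 + 24752·t and substitute into x ≡ 9 (mod 11): 24752·t ≡ 9 − 8329 = -8320 (mod 11).
    Reduce coefficients mod 11: 2·t ≡ 7 (mod 11).
    The inverse of 2 mod 11 is 6 (since 2·6 = 12 = 1·11 + 1), so t ≡ 6·7 = 42 ≡ 9 (mod 11).
    Then x = 8329 + 24752·9 = 231097, valid modulo lcm(24752, 11) = 272272: x ≡ 231097 (mod 272272).
Verify against each original: 231097 mod 17 = 16, 231097 mod 7 = 6, 231097 mod 13 = 9, 231097 mod 16 = 9, 231097 mod 11 = 9.

x ≡ 231097 (mod 272272).


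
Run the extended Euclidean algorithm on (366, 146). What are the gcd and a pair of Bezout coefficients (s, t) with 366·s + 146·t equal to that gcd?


Euclidean algorithm on (366, 146) — divide until remainder is 0:
  366 = 2 · 146 + 74
  146 = 1 · 74 + 72
  74 = 1 · 72 + 2
  72 = 36 · 2 + 0
gcd(366, 146) = 2.
Track Bezout coefficients alongside the remainders: start with r₀ = 366 = a·1 + b·0 (s = 1, t = 0) and r₁ = 146 = a·0 + b·1 (s = 0, t = 1); each new remainder r_{k+1} = r_{k-1} − q_k·r_k inherits s_{k+1} = s_{k-1} − q_k·s_k, t_{k+1} = t_{k-1} − q_k·t_k, so r_k = a·s_k + b·t_k at every step:
  q = 2: r = 74, s = 1 − 2·0 = 1, t = 0 − 2·1 = -2  (check: 366·1 + 146·(-2) = 74)
  q = 1: r = 72, s = 0 − 1·1 = -1, t = 1 − 1·(-2) = 3  (check: 366·(-1) + 146·3 = 72)
  q = 1: r = 2, s = 1 − 1·(-1) = 2, t = -2 − 1·3 = -5  (check: 366·2 + 146·(-5) = 2)
The row with r = 2 (the gcd) gives the Bezout coefficients s = 2, t = -5.
Result: 366 · (2) + 146 · (-5) = 2.

gcd(366, 146) = 2; s = 2, t = -5 (check: 366·2 + 146·(-5) = 2).


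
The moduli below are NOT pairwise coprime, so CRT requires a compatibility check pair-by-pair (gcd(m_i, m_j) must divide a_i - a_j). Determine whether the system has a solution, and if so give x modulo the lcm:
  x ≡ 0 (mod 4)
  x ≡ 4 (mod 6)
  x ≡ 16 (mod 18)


Moduli 4, 6, 18 are not pairwise coprime, so CRT works modulo lcm(m_i) when all pairwise compatibility conditions hold.
Pairwise compatibility: gcd(m_i, m_j) must divide a_i - a_j for every pair.
Merge one congruence at a time:
  Start: x ≡ 0 (mod 4).
  Combine with x ≡ 4 (mod 6): gcd(4, 6) = 2; 4 - 0 = 4, which IS divisible by 2, so compatible.
    Write x = 0 + 4·t and substitute into x ≡ 4 (mod 6): 4·t ≡ 4 − 0 = 4 (mod 6).
    Divide the congruence (and modulus) by g = 2: 2·t ≡ 2 (mod 3).
    The inverse of 2 mod 3 is 2 (since 2·2 = 4 = 1·3 + 1), so t ≡ 2·2 = 4 ≡ 1 (mod 3).
    Then x = 0 + 4·1 = 4, valid modulo lcm(4, 6) = 12: x ≡ 4 (mod 12).
  Combine with x ≡ 16 (mod 18): gcd(12, 18) = 6; 16 - 4 = 12, which IS divisible by 6, so compatible.
    Write x = 4 + 12·t and substitute into x ≡ 16 (mod 18): 12·t ≡ 16 − 4 = 12 (mod 18).
    Divide the congruence (and modulus) by g = 6: 2·t ≡ 2 (mod 3).
    The inverse of 2 mod 3 is 2 (since 2·2 = 4 = 1·3 + 1), so t ≡ 2·2 = 4 ≡ 1 (mod 3).
    Then x = 4 + 12·1 = 16, valid modulo lcm(12, 18) = 36: x ≡ 16 (mod 36).
Verify: 16 mod 4 = 0, 16 mod 6 = 4, 16 mod 18 = 16.

x ≡ 16 (mod 36).


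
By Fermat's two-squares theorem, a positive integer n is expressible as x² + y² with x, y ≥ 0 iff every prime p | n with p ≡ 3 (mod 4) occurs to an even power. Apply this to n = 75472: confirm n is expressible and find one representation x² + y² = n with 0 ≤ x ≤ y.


Step 1: Factor n = 75472 = 2^4 · 53 · 89.
Step 2: Check the mod-4 condition on each prime factor: 2 = 2 (special); 53 ≡ 1 (mod 4), exponent 1; 89 ≡ 1 (mod 4), exponent 1.
All primes ≡ 3 (mod 4) appear to even exponent (or don't appear), so by the two-squares theorem n IS expressible as a sum of two squares.
Step 3: Build a representation. Group n = k² · m with k = 4 and m = 53 · 89 = 4717 (a product of primes ≡ 1 (mod 4)); a representation of m scales to one of n via (k·x)² + (k·y)² = k²(x² + y²). Each prime p ≡ 1 (mod 4) is itself a sum of two squares; find a² by testing p − a² for a perfect square:
  53: 53 − 1² = 52, 53 − 2² = 49 = 7² ⇒ 53 = 2² + 7².
  89: 89 − 1² = 88, 89 − 2² = 85, 89 − 3² = 80, 89 − 4² = 73, 89 − 5² = 64 = 8² ⇒ 89 = 5² + 8².
  Combine using the Brahmagupta–Fibonacci identity (a² + b²)(c² + d²) = (ac − bd)² + (ad + bc)² = (ac + bd)² + (ad − bc)²:
  53 · 89 = 4717: from (2² + 7²)(5² + 8²), take (2·5 − 7·8, 2·8 + 7·5) = (10 − 56, 16 + 35) = (-46, 51); dropping signs (only squares matter) gives (46, 51); check 46² + 51² = 2116 + 2601 = 4717 ✓.
  Scale by k = 4: (4·46, 4·51) = (184, 204).
Step 4: Order so x ≤ y and verify: 184² + 204² = 33856 + 41616 = 75472 = n. ✓

n = 75472 = 184² + 204² (one valid representation with x ≤ y).


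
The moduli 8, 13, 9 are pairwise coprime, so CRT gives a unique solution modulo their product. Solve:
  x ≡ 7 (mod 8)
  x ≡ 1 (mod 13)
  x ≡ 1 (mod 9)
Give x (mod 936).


Moduli 8, 13, 9 are pairwise coprime; by CRT there is a unique solution modulo M = 8 · 13 · 9 = 936.
Solve pairwise, accumulating the modulus:
  Start with x ≡ 7 (mod 8).
  Combine with x ≡ 1 (mod 13): since gcd(8, 13) = 1, we get a unique residue mod 104.
    Write x = 7 + 8·t and substitute into x ≡ 1 (mod 13): 8·t ≡ 1 − 7 = -6 (mod 13).
    Reduce coefficients mod 13: 8·t ≡ 7 (mod 13).
    The inverse of 8 mod 13 is 5 (since 8·5 = 40 = 3·13 + 1), so t ≡ 5·7 = 35 ≡ 9 (mod 13).
    Then x = 7 + 8·9 = 79, valid modulo lcm(8, 13) = 104: x ≡ 79 (mod 104).
  Combine with x ≡ 1 (mod 9): since gcd(104, 9) = 1, we get a unique residue mod 936.
    Write x = 79 + 104·t and substitute into x ≡ 1 (mod 9): 104·t ≡ 1 − 79 = -78 (mod 9).
    Reduce coefficients mod 9: 5·t ≡ 3 (mod 9).
    The inverse of 5 mod 9 is 2 (since 5·2 = 10 = 1·9 + 1), so t ≡ 2·3 = 6 ≡ 6 (mod 9).
    Then x = 79 + 104·6 = 703, valid modulo lcm(104, 9) = 936: x ≡ 703 (mod 936).
Verify: 703 mod 8 = 7 ✓, 703 mod 13 = 1 ✓, 703 mod 9 = 1 ✓.

x ≡ 703 (mod 936).


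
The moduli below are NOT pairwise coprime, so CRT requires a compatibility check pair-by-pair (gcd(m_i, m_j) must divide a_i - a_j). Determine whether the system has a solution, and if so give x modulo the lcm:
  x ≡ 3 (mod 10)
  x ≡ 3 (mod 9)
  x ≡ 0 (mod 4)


Moduli 10, 9, 4 are not pairwise coprime, so CRT works modulo lcm(m_i) when all pairwise compatibility conditions hold.
Pairwise compatibility: gcd(m_i, m_j) must divide a_i - a_j for every pair.
Merge one congruence at a time:
  Start: x ≡ 3 (mod 10).
  Combine with x ≡ 3 (mod 9): gcd(10, 9) = 1; 3 - 3 = 0, which IS divisible by 1, so compatible.
    Write x = 3 + 10·t and substitute into x ≡ 3 (mod 9): 10·t ≡ 3 − 3 = 0 (mod 9).
    Reduce coefficients mod 9: 1·t ≡ 0 (mod 9).
    So t ≡ 0 (mod 9).
    Then x = 3 + 10·0 = 3, valid modulo lcm(10, 9) = 90: x ≡ 3 (mod 90).
  Combine with x ≡ 0 (mod 4): gcd(90, 4) = 2, and 0 - 3 = -3 is NOT divisible by 2.
    ⇒ system is inconsistent (no integer solution).

No solution (the system is inconsistent).


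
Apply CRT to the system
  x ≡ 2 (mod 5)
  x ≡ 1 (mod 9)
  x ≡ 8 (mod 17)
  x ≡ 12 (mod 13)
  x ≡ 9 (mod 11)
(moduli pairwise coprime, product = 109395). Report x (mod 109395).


Product of moduli M = 5 · 9 · 17 · 13 · 11 = 109395.
Merge one congruence at a time:
  Start: x ≡ 2 (mod 5).
  Combine with x ≡ 1 (mod 9); new modulus lcm = 45.
    Write x = 2 + 5·t and substitute into x ≡ 1 (mod 9): 5·t ≡ 1 − 2 = -1 (mod 9).
    Reduce coefficients mod 9: 5·t ≡ 8 (mod 9).
    The inverse of 5 mod 9 is 2 (since 5·2 = 10 = 1·9 + 1), so t ≡ 2·8 = 16 ≡ 7 (mod 9).
    Then x = 2 + 5·7 = 37, valid modulo lcm(5, 9) = 45: x ≡ 37 (mod 45).
  Combine with x ≡ 8 (mod 17); new modulus lcm = 765.
    Write x = 37 + 45·t and substitute into x ≡ 8 (mod 17): 45·t ≡ 8 − 37 = -29 (mod 17).
    Reduce coefficients mod 17: 11·t ≡ 5 (mod 17).
    The inverse of 11 mod 17 is 14 (since 11·14 = 154 = 9·17 + 1), so t ≡ 14·5 = 70 ≡ 2 (mod 17).
    Then x = 37 + 45·2 = 127, valid modulo lcm(45, 17) = 765: x ≡ 127 (mod 765).
  Combine with x ≡ 12 (mod 13); new modulus lcm = 9945.
    Write x = 127 + 765·t and substitute into x ≡ 12 (mod 13): 765·t ≡ 12 − 127 = -115 (mod 13).
    Reduce coefficients mod 13: 11·t ≡ 2 (mod 13).
    The inverse of 11 mod 13 is 6 (since 11·6 = 66 = 5·13 + 1), so t ≡ 6·2 = 12 ≡ 12 (mod 13).
    Then x = 127 + 765·12 = 9307, valid modulo lcm(765, 13) = 9945: x ≡ 9307 (mod 9945).
  Combine with x ≡ 9 (mod 11); new modulus lcm = 109395.
    Write x = 9307 + 9945·t and substitute into x ≡ 9 (mod 11): 9945·t ≡ 9 − 9307 = -9298 (mod 11).
    Reduce coefficients mod 11: 1·t ≡ 8 (mod 11).
    So t ≡ 8 (mod 11).
    Then x = 9307 + 9945·8 = 88867, valid modulo lcm(9945, 11) = 109395: x ≡ 88867 (mod 109395).
Verify against each original: 88867 mod 5 = 2, 88867 mod 9 = 1, 88867 mod 17 = 8, 88867 mod 13 = 12, 88867 mod 11 = 9.

x ≡ 88867 (mod 109395).


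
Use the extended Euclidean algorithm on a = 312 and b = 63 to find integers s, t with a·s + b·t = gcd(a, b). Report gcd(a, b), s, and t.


Euclidean algorithm on (312, 63) — divide until remainder is 0:
  312 = 4 · 63 + 60
  63 = 1 · 60 + 3
  60 = 20 · 3 + 0
gcd(312, 63) = 3.
Track Bezout coefficients alongside the remainders: start with r₀ = 312 = a·1 + b·0 (s = 1, t = 0) and r₁ = 63 = a·0 + b·1 (s = 0, t = 1); each new remainder r_{k+1} = r_{k-1} − q_k·r_k inherits s_{k+1} = s_{k-1} − q_k·s_k, t_{k+1} = t_{k-1} − q_k·t_k, so r_k = a·s_k + b·t_k at every step:
  q = 4: r = 60, s = 1 − 4·0 = 1, t = 0 − 4·1 = -4  (check: 312·1 + 63·(-4) = 60)
  q = 1: r = 3, s = 0 − 1·1 = -1, t = 1 − 1·(-4) = 5  (check: 312·(-1) + 63·5 = 3)
The row with r = 3 (the gcd) gives the Bezout coefficients s = -1, t = 5.
Result: 312 · (-1) + 63 · (5) = 3.

gcd(312, 63) = 3; s = -1, t = 5 (check: 312·(-1) + 63·5 = 3).


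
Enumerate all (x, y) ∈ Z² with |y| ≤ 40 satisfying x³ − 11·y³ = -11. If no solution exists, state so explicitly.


The equation is x³ - 11y³ = -11. For fixed y, x³ = 11·y³ − 11, so a solution requires the RHS to be a perfect cube.
Strategy: iterate y from -40 to 40, compute RHS = 11·y³ − 11, and check whether it is a (positive or negative) perfect cube.
Check small values of y:
  y = 0: RHS = -11 is not a perfect cube.
  y = 1: RHS = 0 = (0)³ ⇒ x = 0 works.
  y = -1: RHS = -22 is not a perfect cube.
  y = 2: RHS = 77 is not a perfect cube.
  y = -2: RHS = -99 is not a perfect cube.
  y = 3: RHS = 286 is not a perfect cube.
  y = -3: RHS = -308 is not a perfect cube.
Continuing the search up to |y| = 40 finds no further solutions beyond those listed.
Collected solutions: (0, 1).

Solutions (with |y| ≤ 40): (0, 1).


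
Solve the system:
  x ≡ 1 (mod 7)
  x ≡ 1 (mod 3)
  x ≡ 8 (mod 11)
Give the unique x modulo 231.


Moduli 7, 3, 11 are pairwise coprime; by CRT there is a unique solution modulo M = 7 · 3 · 11 = 231.
Solve pairwise, accumulating the modulus:
  Start with x ≡ 1 (mod 7).
  Combine with x ≡ 1 (mod 3): since gcd(7, 3) = 1, we get a unique residue mod 21.
    Write x = 1 + 7·t and substitute into x ≡ 1 (mod 3): 7·t ≡ 1 − 1 = 0 (mod 3).
    Reduce coefficients mod 3: 1·t ≡ 0 (mod 3).
    So t ≡ 0 (mod 3).
    Then x = 1 + 7·0 = 1, valid modulo lcm(7, 3) = 21: x ≡ 1 (mod 21).
  Combine with x ≡ 8 (mod 11): since gcd(21, 11) = 1, we get a unique residue mod 231.
    Write x = 1 + 21·t and substitute into x ≡ 8 (mod 11): 21·t ≡ 8 − 1 = 7 (mod 11).
    Reduce coefficients mod 11: 10·t ≡ 7 (mod 11).
    The inverse of 10 mod 11 is 10 (since 10·10 = 100 = 9·11 + 1), so t ≡ 10·7 = 70 ≡ 4 (mod 11).
    Then x = 1 + 21·4 = 85, valid modulo lcm(21, 11) = 231: x ≡ 85 (mod 231).
Verify: 85 mod 7 = 1 ✓, 85 mod 3 = 1 ✓, 85 mod 11 = 8 ✓.

x ≡ 85 (mod 231).


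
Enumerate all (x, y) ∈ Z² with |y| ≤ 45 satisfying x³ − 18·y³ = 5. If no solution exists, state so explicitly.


The equation is x³ - 18y³ = 5. For fixed y, x³ = 18·y³ + 5, so a solution requires the RHS to be a perfect cube.
Strategy: iterate y from -45 to 45, compute RHS = 18·y³ + 5, and check whether it is a (positive or negative) perfect cube.
Check small values of y:
  y = 0: RHS = 5 is not a perfect cube.
  y = 1: RHS = 23 is not a perfect cube.
  y = -1: RHS = -13 is not a perfect cube.
  y = 2: RHS = 149 is not a perfect cube.
  y = -2: RHS = -139 is not a perfect cube.
  y = 3: RHS = 491 is not a perfect cube.
  y = -3: RHS = -481 is not a perfect cube.
Continuing the search up to |y| = 45 finds no solutions either.
No (x, y) in the scanned range satisfies the equation.

No integer solutions with |y| ≤ 45.


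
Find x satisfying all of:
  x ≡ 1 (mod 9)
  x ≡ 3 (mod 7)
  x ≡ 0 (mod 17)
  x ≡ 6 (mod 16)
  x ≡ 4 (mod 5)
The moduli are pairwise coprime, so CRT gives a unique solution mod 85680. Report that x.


Product of moduli M = 9 · 7 · 17 · 16 · 5 = 85680.
Merge one congruence at a time:
  Start: x ≡ 1 (mod 9).
  Combine with x ≡ 3 (mod 7); new modulus lcm = 63.
    Write x = 1 + 9·t and substitute into x ≡ 3 (mod 7): 9·t ≡ 3 − 1 = 2 (mod 7).
    Reduce coefficients mod 7: 2·t ≡ 2 (mod 7).
    The inverse of 2 mod 7 is 4 (since 2·4 = 8 = 1·7 + 1), so t ≡ 4·2 = 8 ≡ 1 (mod 7).
    Then x = 1 + 9·1 = 10, valid modulo lcm(9, 7) = 63: x ≡ 10 (mod 63).
  Combine with x ≡ 0 (mod 17); new modulus lcm = 1071.
    Write x = 10 + 63·t and substitute into x ≡ 0 (mod 17): 63·t ≡ 0 − 10 = -10 (mod 17).
    Reduce coefficients mod 17: 12·t ≡ 7 (mod 17).
    The inverse of 12 mod 17 is 10 (since 12·10 = 120 = 7·17 + 1), so t ≡ 10·7 = 70 ≡ 2 (mod 17).
    Then x = 10 + 63·2 = 136, valid modulo lcm(63, 17) = 1071: x ≡ 136 (mod 1071).
  Combine with x ≡ 6 (mod 16); new modulus lcm = 17136.
    Write x = 136 + 1071·t and substitute into x ≡ 6 (mod 16): 1071·t ≡ 6 − 136 = -130 (mod 16).
    Reduce coefficients mod 16: 15·t ≡ 14 (mod 16).
    The inverse of 15 mod 16 is 15 (since 15·15 = 225 = 14·16 + 1), so t ≡ 15·14 = 210 ≡ 2 (mod 16).
    Then x = 136 + 1071·2 = 2278, valid modulo lcm(1071, 16) = 17136: x ≡ 2278 (mod 17136).
  Combine with x ≡ 4 (mod 5); new modulus lcm = 85680.
    Write x = 2278 + 17136·t and substitute into x ≡ 4 (mod 5): 17136·t ≡ 4 − 2278 = -2274 (mod 5).
    Reduce coefficients mod 5: 1·t ≡ 1 (mod 5).
    So t ≡ 1 (mod 5).
    Then x = 2278 + 17136·1 = 19414, valid modulo lcm(17136, 5) = 85680: x ≡ 19414 (mod 85680).
Verify against each original: 19414 mod 9 = 1, 19414 mod 7 = 3, 19414 mod 17 = 0, 19414 mod 16 = 6, 19414 mod 5 = 4.

x ≡ 19414 (mod 85680).


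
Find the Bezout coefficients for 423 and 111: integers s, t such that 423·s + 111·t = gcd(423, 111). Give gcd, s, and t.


Euclidean algorithm on (423, 111) — divide until remainder is 0:
  423 = 3 · 111 + 90
  111 = 1 · 90 + 21
  90 = 4 · 21 + 6
  21 = 3 · 6 + 3
  6 = 2 · 3 + 0
gcd(423, 111) = 3.
Track Bezout coefficients alongside the remainders: start with r₀ = 423 = a·1 + b·0 (s = 1, t = 0) and r₁ = 111 = a·0 + b·1 (s = 0, t = 1); each new remainder r_{k+1} = r_{k-1} − q_k·r_k inherits s_{k+1} = s_{k-1} − q_k·s_k, t_{k+1} = t_{k-1} − q_k·t_k, so r_k = a·s_k + b·t_k at every step:
  q = 3: r = 90, s = 1 − 3·0 = 1, t = 0 − 3·1 = -3  (check: 423·1 + 111·(-3) = 90)
  q = 1: r = 21, s = 0 − 1·1 = -1, t = 1 − 1·(-3) = 4  (check: 423·(-1) + 111·4 = 21)
  q = 4: r = 6, s = 1 − 4·(-1) = 5, t = -3 − 4·4 = -19  (check: 423·5 + 111·(-19) = 6)
  q = 3: r = 3, s = -1 − 3·5 = -16, t = 4 − 3·(-19) = 61  (check: 423·(-16) + 111·61 = 3)
The row with r = 3 (the gcd) gives the Bezout coefficients s = -16, t = 61.
Result: 423 · (-16) + 111 · (61) = 3.

gcd(423, 111) = 3; s = -16, t = 61 (check: 423·(-16) + 111·61 = 3).


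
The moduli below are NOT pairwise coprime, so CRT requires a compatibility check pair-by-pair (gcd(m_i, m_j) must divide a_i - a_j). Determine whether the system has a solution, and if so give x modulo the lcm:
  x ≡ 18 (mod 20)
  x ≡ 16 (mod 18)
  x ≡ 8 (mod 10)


Moduli 20, 18, 10 are not pairwise coprime, so CRT works modulo lcm(m_i) when all pairwise compatibility conditions hold.
Pairwise compatibility: gcd(m_i, m_j) must divide a_i - a_j for every pair.
Merge one congruence at a time:
  Start: x ≡ 18 (mod 20).
  Combine with x ≡ 16 (mod 18): gcd(20, 18) = 2; 16 - 18 = -2, which IS divisible by 2, so compatible.
    Write x = 18 + 20·t and substitute into x ≡ 16 (mod 18): 20·t ≡ 16 − 18 = -2 (mod 18).
    Divide the congruence (and modulus) by g = 2: 10·t ≡ -1 (mod 9).
    Reduce coefficients mod 9: 1·t ≡ 8 (mod 9).
    So t ≡ 8 (mod 9).
    Then x = 18 + 20·8 = 178, valid modulo lcm(20, 18) = 180: x ≡ 178 (mod 180).
  Combine with x ≡ 8 (mod 10): gcd(180, 10) = 10; 8 - 178 = -170, which IS divisible by 10, so compatible.
    Write x = 178 + 180·t and substitute into x ≡ 8 (mod 10): 180·t ≡ 8 − 178 = -170 (mod 10).
    Divide the congruence (and modulus) by g = 10: 18·t ≡ -17 (mod 1).
    Modulo 1 every t works; take t = 0.
    Then x = 178 + 180·0 = 178, valid modulo lcm(180, 10) = 180: x ≡ 178 (mod 180).
Verify: 178 mod 20 = 18, 178 mod 18 = 16, 178 mod 10 = 8.

x ≡ 178 (mod 180).


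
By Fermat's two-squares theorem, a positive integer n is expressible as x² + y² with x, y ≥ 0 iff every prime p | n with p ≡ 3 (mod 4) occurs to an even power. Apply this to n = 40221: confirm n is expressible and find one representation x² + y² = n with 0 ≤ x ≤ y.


Step 1: Factor n = 40221 = 3^2 · 41 · 109.
Step 2: Check the mod-4 condition on each prime factor: 3 ≡ 3 (mod 4), exponent 2 (must be even); 41 ≡ 1 (mod 4), exponent 1; 109 ≡ 1 (mod 4), exponent 1.
All primes ≡ 3 (mod 4) appear to even exponent (or don't appear), so by the two-squares theorem n IS expressible as a sum of two squares.
Step 3: Build a representation. Group n = k² · m with k = 3 and m = 41 · 109 = 4469 (a product of primes ≡ 1 (mod 4)); a representation of m scales to one of n via (k·x)² + (k·y)² = k²(x² + y²). Each prime p ≡ 1 (mod 4) is itself a sum of two squares; find a² by testing p − a² for a perfect square:
  41: 41 − 1² = 40, 41 − 2² = 37, 41 − 3² = 32, 41 − 4² = 25 = 5² ⇒ 41 = 4² + 5².
  109: 109 − 1² = 108, 109 − 2² = 105, 109 − 3² = 100 = 10² ⇒ 109 = 3² + 10².
  Combine using the Brahmagupta–Fibonacci identity (a² + b²)(c² + d²) = (ac − bd)² + (ad + bc)² = (ac + bd)² + (ad − bc)²:
  41 · 109 = 4469: from (4² + 5²)(3² + 10²), take (4·3 − 5·10, 4·10 + 5·3) = (12 − 50, 40 + 15) = (-38, 55); dropping signs (only squares matter) gives (38, 55); check 38² + 55² = 1444 + 3025 = 4469 ✓.
  Scale by k = 3: (3·38, 3·55) = (114, 165).
Step 4: Order so x ≤ y and verify: 114² + 165² = 12996 + 27225 = 40221 = n. ✓

n = 40221 = 114² + 165² (one valid representation with x ≤ y).


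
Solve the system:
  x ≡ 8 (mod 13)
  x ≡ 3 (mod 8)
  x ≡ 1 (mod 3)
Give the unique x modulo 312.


Moduli 13, 8, 3 are pairwise coprime; by CRT there is a unique solution modulo M = 13 · 8 · 3 = 312.
Solve pairwise, accumulating the modulus:
  Start with x ≡ 8 (mod 13).
  Combine with x ≡ 3 (mod 8): since gcd(13, 8) = 1, we get a unique residue mod 104.
    Write x = 8 + 13·t and substitute into x ≡ 3 (mod 8): 13·t ≡ 3 − 8 = -5 (mod 8).
    Reduce coefficients mod 8: 5·t ≡ 3 (mod 8).
    The inverse of 5 mod 8 is 5 (since 5·5 = 25 = 3·8 + 1), so t ≡ 5·3 = 15 ≡ 7 (mod 8).
    Then x = 8 + 13·7 = 99, valid modulo lcm(13, 8) = 104: x ≡ 99 (mod 104).
  Combine with x ≡ 1 (mod 3): since gcd(104, 3) = 1, we get a unique residue mod 312.
    Write x = 99 + 104·t and substitute into x ≡ 1 (mod 3): 104·t ≡ 1 − 99 = -98 (mod 3).
    Reduce coefficients mod 3: 2·t ≡ 1 (mod 3).
    The inverse of 2 mod 3 is 2 (since 2·2 = 4 = 1·3 + 1), so t ≡ 2·1 = 2 ≡ 2 (mod 3).
    Then x = 99 + 104·2 = 307, valid modulo lcm(104, 3) = 312: x ≡ 307 (mod 312).
Verify: 307 mod 13 = 8 ✓, 307 mod 8 = 3 ✓, 307 mod 3 = 1 ✓.

x ≡ 307 (mod 312).


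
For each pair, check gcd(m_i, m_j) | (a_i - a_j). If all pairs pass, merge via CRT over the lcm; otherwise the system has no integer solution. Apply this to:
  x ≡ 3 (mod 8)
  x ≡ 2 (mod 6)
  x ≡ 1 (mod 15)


Moduli 8, 6, 15 are not pairwise coprime, so CRT works modulo lcm(m_i) when all pairwise compatibility conditions hold.
Pairwise compatibility: gcd(m_i, m_j) must divide a_i - a_j for every pair.
Merge one congruence at a time:
  Start: x ≡ 3 (mod 8).
  Combine with x ≡ 2 (mod 6): gcd(8, 6) = 2, and 2 - 3 = -1 is NOT divisible by 2.
    ⇒ system is inconsistent (no integer solution).

No solution (the system is inconsistent).


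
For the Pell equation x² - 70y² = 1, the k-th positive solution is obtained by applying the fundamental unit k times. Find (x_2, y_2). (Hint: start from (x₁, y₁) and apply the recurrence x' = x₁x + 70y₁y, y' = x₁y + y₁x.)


Step 1: Find the fundamental solution (x₁, y₁) of x² - 70y² = 1.
  Expand √70 as a continued fraction. a₀ = ⌊√70⌋ = 8; iterate m_{k+1} = d_k·a_k − m_k, d_{k+1} = (70 − m_{k+1}²)/d_k, a_{k+1} = ⌊(a₀ + m_{k+1})/d_{k+1}⌋ (starting m₀ = 0, d₀ = 1), with convergents p_k = a_k·p_{k-1} + p_{k-2}, q_k = a_k·q_{k-1} + q_{k-2} (p₋₁ = 1, q₋₁ = 0):
  k = 0: a₀ = 8; p₀/q₀ = 8/1; p₀² − 70·q₀² = 64 − 70 = -6.
  k = 1: m = 8, d = 6, a = ⌊(8 + 8)/6⌋ = 2; p/q = (2·8 + 1)/(2·1 + 0) = 17/2; p² − 70·q² = 289 − 280 = 9.
  k = 2: m = 4, d = 9, a = ⌊(8 + 4)/9⌋ = 1; p/q = (1·17 + 8)/(1·2 + 1) = 25/3; p² − 70·q² = 625 − 630 = -5.
  k = 3: m = 5, d = 5, a = ⌊(8 + 5)/5⌋ = 2; p/q = (2·25 + 17)/(2·3 + 2) = 67/8; p² − 70·q² = 4489 − 4480 = 9.
  k = 4: m = 5, d = 9, a = ⌊(8 + 5)/9⌋ = 1; p/q = (1·67 + 25)/(1·8 + 3) = 92/11; p² − 70·q² = 8464 − 8470 = -6.
  k = 5: m = 4, d = 6, a = ⌊(8 + 4)/6⌋ = 2; p/q = (2·92 + 67)/(2·11 + 8) = 251/30; p² − 70·q² = 63001 − 63000 = 1.
  The first convergent with p² − 70·q² = 1 gives the fundamental solution (x₁, y₁) = (251, 30).
Step 2: Apply the recurrence (x_{n+1}, y_{n+1}) = (x₁x_n + 70y₁y_n, x₁y_n + y₁x_n) repeatedly.
  From (x_1, y_1) = (251, 30): x_2 = 251·251 + 70·30·30 = 126001; y_2 = 251·30 + 30·251 = 15060.
Step 3: Verify x_2² - 70·y_2² = 15876252001 - 15876252000 = 1 (should be 1). ✓

(x_1, y_1) = (251, 30); (x_2, y_2) = (126001, 15060).
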